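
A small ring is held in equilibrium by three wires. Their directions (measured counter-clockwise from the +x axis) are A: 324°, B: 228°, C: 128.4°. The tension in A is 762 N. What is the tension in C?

T_C ≈ 769 N

Resolve: ΣF_x = 762 cos 324° + T_B cos 228° + T_C cos 128.4° = 0.
        ΣF_y = 762 sin 324° + T_B sin 228° + T_C sin 128.4° = 0.
The known terms sum to (616.5, -447.9) N, so -0.6691 T_B − 0.6211 T_C = -616.5 and -0.7431 T_B + 0.7837 T_C = 447.9.
Solving simultaneously: T_B = 207.8 N, T_C = 768.6 N.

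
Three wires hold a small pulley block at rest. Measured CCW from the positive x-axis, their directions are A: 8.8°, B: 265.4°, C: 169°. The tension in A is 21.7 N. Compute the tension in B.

T_B ≈ 7.40 N

Resolve: ΣF_x = 21.7 cos 8.8° + T_B cos 265.4° + T_C cos 169° = 0.
        ΣF_y = 21.7 sin 8.8° + T_B sin 265.4° + T_C sin 169° = 0.
The known terms sum to (21.44, 3.32) N, so -0.0802 T_B − 0.9816 T_C = -21.44 and -0.9968 T_B + 0.1908 T_C = -3.32.
Solving simultaneously: T_B = 7.397 N, T_C = 21.24 N.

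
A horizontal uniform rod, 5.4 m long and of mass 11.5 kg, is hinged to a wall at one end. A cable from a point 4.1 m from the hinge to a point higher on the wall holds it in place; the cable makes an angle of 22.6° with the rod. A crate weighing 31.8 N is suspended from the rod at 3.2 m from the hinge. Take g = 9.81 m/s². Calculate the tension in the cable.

T ≈ 258 N

Take torques about the hinge: T sin 22.6° · 4.1 = 11.5×9.81×2.7 + 31.8×3.2 = 406.36 N·m.
So T = 406.36 / (0.3843 × 4.1) = 257.91 N.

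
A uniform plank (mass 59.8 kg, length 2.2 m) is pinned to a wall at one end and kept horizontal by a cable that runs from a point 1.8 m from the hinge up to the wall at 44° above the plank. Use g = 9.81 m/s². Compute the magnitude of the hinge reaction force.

|H| ≈ 436 N

Take torques about the hinge: T sin 44° · 1.8 = 59.8×9.81×1.1 = 645.3 N·m.
So T = 645.3 / (0.6947 × 1.8) = 516.08 N.
ΣF_x = 0: H_x = T cos 44° = 371.24 N.
ΣF_y = 0: H_y = (59.8×9.81) − T sin 44° = 586.64 − 358.5 = 228.14 N.
|H| = √(H_x² + H_y²) = √((371.24)² + (228.14)²) = 435.73 N.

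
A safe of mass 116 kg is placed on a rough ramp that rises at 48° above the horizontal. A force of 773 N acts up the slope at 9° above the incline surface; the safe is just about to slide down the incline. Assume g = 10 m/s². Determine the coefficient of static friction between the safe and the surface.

On the verge of sliding down the incline, friction is at its maximum μN and acts up the slope.
Perpendicular to incline: N = W cos 48° − P sin 9° = 776.2 − 120.9 = 655.3 N.
Along incline: P cos 9° + μN = W sin 48° → μ = (W sin 48° − P cos 9°) / N = 0.1504.

μ ≈ 0.150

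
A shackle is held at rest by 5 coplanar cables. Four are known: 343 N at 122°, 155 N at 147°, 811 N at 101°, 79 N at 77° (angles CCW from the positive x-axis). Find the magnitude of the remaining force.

Sum the known components: ΣF_x = -448.7 N, ΣF_y = 1248 N.
For equilibrium the remaining force must supply (−ΣF_x, −ΣF_y) = (448.7, -1248) N.
Magnitude = √((448.7)² + (-1248)²) = 1327 N; direction = atan2(-1248, 448.7) = 289.8°.

F ≈ 1330 N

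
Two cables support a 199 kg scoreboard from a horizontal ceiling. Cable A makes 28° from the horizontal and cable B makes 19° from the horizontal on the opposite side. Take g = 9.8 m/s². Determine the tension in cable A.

Weight W = 199 × 9.8 = 1950 N acts straight down.
Horizontal: T_A cos 28° = T_B cos 19°  →  T_B = 0.9338 T_A.
Vertical: T_A sin 28° + T_B sin 19° = 1950.
Substituting the horizontal relation into the vertical equation gives 0.7735 T_A = 1950, so T_A = 2521 N.

T_A ≈ 2520 N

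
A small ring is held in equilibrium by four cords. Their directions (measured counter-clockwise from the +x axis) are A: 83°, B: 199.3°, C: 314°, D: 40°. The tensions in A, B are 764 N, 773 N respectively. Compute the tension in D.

Resolve: ΣF_x = 764 cos 83° + 773 cos 199.3° + T_C cos 314° + T_D cos 40° = 0.
        ΣF_y = 764 sin 83° + 773 sin 199.3° + T_C sin 314° + T_D sin 40° = 0.
The known terms sum to (-636.4, 502.8) N, so 0.6947 T_C + 0.7660 T_D = 636.4 and -0.7193 T_C + 0.6428 T_D = -502.8.
Solving simultaneously: T_C = 796.2 N, T_D = 108.8 N.

T_D ≈ 109 N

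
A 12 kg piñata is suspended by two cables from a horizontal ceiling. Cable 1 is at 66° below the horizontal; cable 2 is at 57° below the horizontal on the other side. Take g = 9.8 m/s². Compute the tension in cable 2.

Weight W = 12 × 9.8 = 117.6 N acts straight down.
Horizontal: T_1 cos 66° = T_2 cos 57°  →  T_1 = 1.339 T_2.
Vertical: T_1 sin 66° + T_2 sin 57° = 117.6.
Substituting the horizontal relation into the vertical equation gives 2.062 T_2 = 117.6, so T_2 = 57.03 N.

T_2 ≈ 57 N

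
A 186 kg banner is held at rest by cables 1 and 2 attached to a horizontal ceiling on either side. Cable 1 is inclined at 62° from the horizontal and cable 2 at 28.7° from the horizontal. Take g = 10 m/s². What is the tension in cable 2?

Weight W = 186 × 10 = 1860 N acts straight down.
Horizontal: T_1 cos 62° = T_2 cos 28.7°  →  T_1 = 1.868 T_2.
Vertical: T_1 sin 62° + T_2 sin 28.7° = 1860.
Substituting the horizontal relation into the vertical equation gives 2.13 T_2 = 1860, so T_2 = 873.3 N.

T_2 ≈ 873 N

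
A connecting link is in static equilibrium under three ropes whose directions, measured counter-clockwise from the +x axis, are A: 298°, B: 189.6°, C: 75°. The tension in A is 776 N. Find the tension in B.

Resolve: ΣF_x = 776 cos 298° + T_B cos 189.6° + T_C cos 75° = 0.
        ΣF_y = 776 sin 298° + T_B sin 189.6° + T_C sin 75° = 0.
The known terms sum to (364.3, -685.2) N, so -0.9860 T_B + 0.2588 T_C = -364.3 and -0.1668 T_B + 0.9659 T_C = 685.2.
Solving simultaneously: T_B = 582.1 N, T_C = 809.8 N.

T_B ≈ 582 N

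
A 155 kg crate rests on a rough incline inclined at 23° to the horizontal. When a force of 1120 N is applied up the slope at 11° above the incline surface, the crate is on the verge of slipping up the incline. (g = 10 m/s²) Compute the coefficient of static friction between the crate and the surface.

On the verge of sliding up the incline, friction is at its maximum μN and acts down the slope.
Perpendicular to incline: N = W cos 23° − P sin 11° = 1427 − 213.7 = 1213 N.
Along incline: P cos 11° − μN = W sin 23° → μ = −(W sin 23° − P cos 11°) / N = 0.4071.

μ ≈ 0.407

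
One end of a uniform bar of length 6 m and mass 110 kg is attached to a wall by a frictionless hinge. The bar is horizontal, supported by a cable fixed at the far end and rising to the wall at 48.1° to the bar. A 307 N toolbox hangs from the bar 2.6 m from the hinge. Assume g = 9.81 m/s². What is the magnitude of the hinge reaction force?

Take torques about the hinge: T sin 48.1° · 6 = 110×9.81×3 + 307×2.6 = 4035.5 N·m.
So T = 4035.5 / (0.7443 × 6) = 903.63 N.
ΣF_x = 0: H_x = T cos 48.1° = 603.47 N.
ΣF_y = 0: H_y = (110×9.81 + 307) − T sin 48.1° = 1386.1 − 672.58 = 713.52 N.
|H| = √(H_x² + H_y²) = √((603.47)² + (713.52)²) = 934.5 N.

|H| ≈ 934 N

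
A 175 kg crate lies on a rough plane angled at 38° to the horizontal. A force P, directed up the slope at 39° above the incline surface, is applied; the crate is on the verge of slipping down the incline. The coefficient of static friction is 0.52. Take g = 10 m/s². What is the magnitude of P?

P ≈ 801 N

On the verge of sliding down the incline, friction equals μN and acts up the slope.
Perpendicular: N + P sin 39° = W cos 38° = 1379 N.
Along incline: P cos 39° + μN = W sin 38° with W sin 38° = 1077 N.
Solving the pair for P and N: P = 800.9 N, N = 875 N (and f = μN = 455 N).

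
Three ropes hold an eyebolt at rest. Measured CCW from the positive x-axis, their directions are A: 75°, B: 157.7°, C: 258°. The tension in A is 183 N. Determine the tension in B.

T_B ≈ 9.73 N

Resolve: ΣF_x = 183 cos 75° + T_B cos 157.7° + T_C cos 258° = 0.
        ΣF_y = 183 sin 75° + T_B sin 157.7° + T_C sin 258° = 0.
The known terms sum to (47.36, 176.8) N, so -0.9252 T_B − 0.2079 T_C = -47.36 and 0.3795 T_B − 0.9781 T_C = -176.8.
Solving simultaneously: T_B = 9.734 N, T_C = 184.5 N.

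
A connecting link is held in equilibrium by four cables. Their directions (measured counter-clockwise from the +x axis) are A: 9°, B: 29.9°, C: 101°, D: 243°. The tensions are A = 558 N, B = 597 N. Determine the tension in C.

Resolve: ΣF_x = 558 cos 9° + 597 cos 29.9° + T_C cos 101° + T_D cos 243° = 0.
        ΣF_y = 558 sin 9° + 597 sin 29.9° + T_C sin 101° + T_D sin 243° = 0.
The known terms sum to (1069, 384.9) N, so -0.1908 T_C − 0.4540 T_D = -1069 and 0.9816 T_C − 0.8910 T_D = -384.9.
Solving simultaneously: T_C = 1263 N, T_D = 1823 N.

T_C ≈ 1260 N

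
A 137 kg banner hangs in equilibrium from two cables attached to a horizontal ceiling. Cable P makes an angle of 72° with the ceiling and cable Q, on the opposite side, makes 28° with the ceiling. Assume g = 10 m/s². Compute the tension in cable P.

Weight W = 137 × 10 = 1370 N acts straight down.
Horizontal: T_P cos 72° = T_Q cos 28°  →  T_Q = 0.35 T_P.
Vertical: T_P sin 72° + T_Q sin 28° = 1370.
Substituting the horizontal relation into the vertical equation gives 1.115 T_P = 1370, so T_P = 1228 N.

T_P ≈ 1230 N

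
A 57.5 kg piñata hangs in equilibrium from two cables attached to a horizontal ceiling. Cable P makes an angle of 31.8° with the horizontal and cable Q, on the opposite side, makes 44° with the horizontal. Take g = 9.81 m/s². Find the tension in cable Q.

T_Q ≈ 495 N

Weight W = 57.5 × 9.81 = 564.1 N acts straight down.
Horizontal: T_P cos 31.8° = T_Q cos 44°  →  T_P = 0.8464 T_Q.
Vertical: T_P sin 31.8° + T_Q sin 44° = 564.1.
Substituting the horizontal relation into the vertical equation gives 1.141 T_Q = 564.1, so T_Q = 494.5 N.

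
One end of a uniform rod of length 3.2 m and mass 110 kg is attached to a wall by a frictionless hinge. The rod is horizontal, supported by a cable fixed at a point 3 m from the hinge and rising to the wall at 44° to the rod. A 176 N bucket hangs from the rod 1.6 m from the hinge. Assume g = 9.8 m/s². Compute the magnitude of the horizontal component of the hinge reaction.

Take torques about the hinge: T sin 44° · 3 = 110×9.8×1.6 + 176×1.6 = 2006.4 N·m.
So T = 2006.4 / (0.6947 × 3) = 962.78 N.
ΣF_x = 0: H_x = T cos 44° = 692.56 N.

H_x ≈ 693 N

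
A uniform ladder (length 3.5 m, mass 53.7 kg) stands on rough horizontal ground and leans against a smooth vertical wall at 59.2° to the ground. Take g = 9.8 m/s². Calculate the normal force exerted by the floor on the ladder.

N_floor ≈ 526 N

ΣF_y = 0: N_floor = 53.7×9.8 = 526.26 N.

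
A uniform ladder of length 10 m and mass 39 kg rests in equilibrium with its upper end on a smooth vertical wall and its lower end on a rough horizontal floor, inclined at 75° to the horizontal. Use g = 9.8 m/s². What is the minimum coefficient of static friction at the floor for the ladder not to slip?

μ_min ≈ 0.134

ΣF_y = 0: N_floor = 39×9.8 = 382.2 N.
Torques about the foot: N_wall · 10 sin 75° = 39×9.8×5 cos 75° → N_wall = 51.205 N.
ΣF_x = 0: f_floor = N_wall = 51.205 N.
μ_min = f_floor / N_floor = 51.205 / 382.2 = 0.134.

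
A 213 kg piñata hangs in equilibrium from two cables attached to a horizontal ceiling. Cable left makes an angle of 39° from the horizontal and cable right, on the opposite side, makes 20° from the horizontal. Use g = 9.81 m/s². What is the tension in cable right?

Weight W = 213 × 9.81 = 2090 N acts straight down.
Horizontal: T_left cos 39° = T_right cos 20°  →  T_left = 1.209 T_right.
Vertical: T_left sin 39° + T_right sin 20° = 2090.
Substituting the horizontal relation into the vertical equation gives 1.103 T_right = 2090, so T_right = 1894 N.

T_right ≈ 1890 N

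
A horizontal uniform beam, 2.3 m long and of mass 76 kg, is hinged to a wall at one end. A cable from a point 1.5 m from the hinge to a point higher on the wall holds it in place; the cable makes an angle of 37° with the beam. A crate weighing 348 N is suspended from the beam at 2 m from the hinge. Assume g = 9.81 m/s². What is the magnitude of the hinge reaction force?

Take torques about the hinge: T sin 37° · 1.5 = 76×9.81×1.15 + 348×2 = 1553.4 N·m.
So T = 1553.4 / (0.6018 × 1.5) = 1720.8 N.
ΣF_x = 0: H_x = T cos 37° = 1374.3 N.
ΣF_y = 0: H_y = (76×9.81 + 348) − T sin 37° = 1093.6 − 1035.6 = 57.964 N.
|H| = √(H_x² + H_y²) = √((1374.3)² + (57.964)²) = 1375.5 N.

|H| ≈ 1380 N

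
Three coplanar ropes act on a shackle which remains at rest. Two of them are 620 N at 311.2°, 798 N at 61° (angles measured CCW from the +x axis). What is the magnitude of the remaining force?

F ≈ 828 N

Sum the known components: ΣF_x = 795.3 N, ΣF_y = 231.4 N.
For equilibrium the remaining force must supply (−ΣF_x, −ΣF_y) = (-795.3, -231.4) N.
Magnitude = √((-795.3)² + (-231.4)²) = 828.3 N; direction = atan2(-231.4, -795.3) = 196.2°.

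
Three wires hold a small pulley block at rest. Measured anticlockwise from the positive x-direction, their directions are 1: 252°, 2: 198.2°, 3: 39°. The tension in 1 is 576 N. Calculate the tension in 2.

Resolve: ΣF_x = 576 cos 252° + T_2 cos 198.2° + T_3 cos 39° = 0.
        ΣF_y = 576 sin 252° + T_2 sin 198.2° + T_3 sin 39° = 0.
The known terms sum to (-178, -547.8) N, so -0.9500 T_2 + 0.7771 T_3 = 178 and -0.3123 T_2 + 0.6293 T_3 = 547.8.
Solving simultaneously: T_2 = 883.4 N, T_3 = 1309 N.

T_2 ≈ 883 N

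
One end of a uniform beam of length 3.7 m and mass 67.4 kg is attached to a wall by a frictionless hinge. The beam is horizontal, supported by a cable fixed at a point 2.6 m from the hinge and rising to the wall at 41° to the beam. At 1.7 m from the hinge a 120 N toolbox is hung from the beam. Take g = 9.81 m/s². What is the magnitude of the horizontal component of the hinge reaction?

H_x ≈ 631 N

Take torques about the hinge: T sin 41° · 2.6 = 67.4×9.81×1.85 + 120×1.7 = 1427.2 N·m.
So T = 1427.2 / (0.6561 × 2.6) = 836.7 N.
ΣF_x = 0: H_x = T cos 41° = 631.47 N.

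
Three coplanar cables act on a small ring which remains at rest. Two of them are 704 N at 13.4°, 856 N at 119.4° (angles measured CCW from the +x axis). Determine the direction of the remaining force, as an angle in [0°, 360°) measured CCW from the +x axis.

Sum the known components: ΣF_x = 264.6 N, ΣF_y = 908.9 N.
For equilibrium the remaining force must supply (−ΣF_x, −ΣF_y) = (-264.6, -908.9) N.
Magnitude = √((-264.6)² + (-908.9)²) = 946.6 N; direction = atan2(-908.9, -264.6) = 253.8°.

θ ≈ 254°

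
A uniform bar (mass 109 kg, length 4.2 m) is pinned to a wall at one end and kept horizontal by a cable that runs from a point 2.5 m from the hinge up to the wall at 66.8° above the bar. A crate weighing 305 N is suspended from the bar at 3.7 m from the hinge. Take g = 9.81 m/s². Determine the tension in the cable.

Take torques about the hinge: T sin 66.8° · 2.5 = 109×9.81×2.1 + 305×3.7 = 3374 N·m.
So T = 3374 / (0.9191 × 2.5) = 1468.3 N.

T ≈ 1470 N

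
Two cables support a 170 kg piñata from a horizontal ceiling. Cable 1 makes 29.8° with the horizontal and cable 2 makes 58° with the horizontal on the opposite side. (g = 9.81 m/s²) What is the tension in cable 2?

Weight W = 170 × 9.81 = 1668 N acts straight down.
Horizontal: T_1 cos 29.8° = T_2 cos 58°  →  T_1 = 0.6107 T_2.
Vertical: T_1 sin 29.8° + T_2 sin 58° = 1668.
Substituting the horizontal relation into the vertical equation gives 1.152 T_2 = 1668, so T_2 = 1448 N.

T_2 ≈ 1450 N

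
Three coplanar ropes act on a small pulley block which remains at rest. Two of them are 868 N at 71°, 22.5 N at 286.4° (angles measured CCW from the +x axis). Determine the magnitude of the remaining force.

F ≈ 850 N

Sum the known components: ΣF_x = 288.9 N, ΣF_y = 799.1 N.
For equilibrium the remaining force must supply (−ΣF_x, −ΣF_y) = (-288.9, -799.1) N.
Magnitude = √((-288.9)² + (-799.1)²) = 849.8 N; direction = atan2(-799.1, -288.9) = 250.1°.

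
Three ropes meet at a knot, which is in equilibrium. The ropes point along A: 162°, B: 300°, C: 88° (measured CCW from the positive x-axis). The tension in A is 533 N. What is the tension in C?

T_C ≈ 673 N

Resolve: ΣF_x = 533 cos 162° + T_B cos 300° + T_C cos 88° = 0.
        ΣF_y = 533 sin 162° + T_B sin 300° + T_C sin 88° = 0.
The known terms sum to (-506.9, 164.7) N, so 0.5000 T_B + 0.0349 T_C = 506.9 and -0.8660 T_B + 0.9994 T_C = -164.7.
Solving simultaneously: T_B = 966.9 N, T_C = 673 N.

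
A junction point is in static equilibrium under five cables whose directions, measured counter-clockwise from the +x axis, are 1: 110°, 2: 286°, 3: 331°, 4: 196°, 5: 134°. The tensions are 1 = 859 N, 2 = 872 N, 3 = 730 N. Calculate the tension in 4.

Resolve: ΣF_x = 859 cos 110° + 872 cos 286° + 730 cos 331° + T_4 cos 196° + T_5 cos 134° = 0.
        ΣF_y = 859 sin 110° + 872 sin 286° + 730 sin 331° + T_4 sin 196° + T_5 sin 134° = 0.
The known terms sum to (585, -384.9) N, so -0.9613 T_4 − 0.6947 T_5 = -585 and -0.2756 T_4 + 0.7193 T_5 = 384.9.
Solving simultaneously: T_4 = 173.8 N, T_5 = 601.7 N.

T_4 ≈ 174 N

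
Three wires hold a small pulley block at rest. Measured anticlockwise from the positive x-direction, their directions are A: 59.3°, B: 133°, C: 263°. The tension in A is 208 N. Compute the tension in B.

Resolve: ΣF_x = 208 cos 59.3° + T_B cos 133° + T_C cos 263° = 0.
        ΣF_y = 208 sin 59.3° + T_B sin 133° + T_C sin 263° = 0.
The known terms sum to (106.2, 178.8) N, so -0.6820 T_B − 0.1219 T_C = -106.2 and 0.7314 T_B − 0.9925 T_C = -178.8.
Solving simultaneously: T_B = 109.1 N, T_C = 260.6 N.

T_B ≈ 109 N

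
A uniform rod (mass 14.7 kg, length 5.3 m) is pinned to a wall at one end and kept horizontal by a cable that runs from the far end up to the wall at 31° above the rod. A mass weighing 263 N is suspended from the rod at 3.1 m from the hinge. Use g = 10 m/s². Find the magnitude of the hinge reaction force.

Take torques about the hinge: T sin 31° · 5.3 = 14.7×10×2.65 + 263×3.1 = 1204.9 N·m.
So T = 1204.9 / (0.5150 × 5.3) = 441.39 N.
ΣF_x = 0: H_x = T cos 31° = 378.34 N.
ΣF_y = 0: H_y = (14.7×10 + 263) − T sin 31° = 410 − 227.33 = 182.67 N.
|H| = √(H_x² + H_y²) = √((378.34)² + (182.67)²) = 420.13 N.

|H| ≈ 420 N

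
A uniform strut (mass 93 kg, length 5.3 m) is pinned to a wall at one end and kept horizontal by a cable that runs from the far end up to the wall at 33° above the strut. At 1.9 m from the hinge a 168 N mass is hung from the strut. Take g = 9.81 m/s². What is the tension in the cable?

Take torques about the hinge: T sin 33° · 5.3 = 93×9.81×2.65 + 168×1.9 = 2736.9 N·m.
So T = 2736.9 / (0.5446 × 5.3) = 948.14 N.

T ≈ 948 N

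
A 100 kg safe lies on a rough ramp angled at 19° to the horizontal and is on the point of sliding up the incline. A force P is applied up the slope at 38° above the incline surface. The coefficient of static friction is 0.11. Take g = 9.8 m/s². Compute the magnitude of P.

On the verge of sliding up the incline, friction equals μN and acts down the slope.
Perpendicular: N + P sin 38° = W cos 19° = 926.6 N.
Along incline: P cos 38° = W sin 19° + μN  with W sin 19° = 319.1 N.
Solving the pair for P and N: P = 492 N, N = 623.7 N (and f = μN = 68.61 N).

P ≈ 492 N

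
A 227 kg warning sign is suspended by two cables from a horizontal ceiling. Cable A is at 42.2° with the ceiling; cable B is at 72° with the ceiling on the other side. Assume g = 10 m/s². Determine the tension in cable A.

T_A ≈ 769 N

Weight W = 227 × 10 = 2270 N acts straight down.
Horizontal: T_A cos 42.2° = T_B cos 72°  →  T_B = 2.397 T_A.
Vertical: T_A sin 42.2° + T_B sin 72° = 2270.
Substituting the horizontal relation into the vertical equation gives 2.952 T_A = 2270, so T_A = 769.1 N.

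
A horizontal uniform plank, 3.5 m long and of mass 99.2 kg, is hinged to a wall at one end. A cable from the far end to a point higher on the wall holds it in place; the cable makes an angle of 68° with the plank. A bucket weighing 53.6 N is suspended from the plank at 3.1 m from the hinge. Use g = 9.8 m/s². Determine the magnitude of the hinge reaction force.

|H| ≈ 537 N

Take torques about the hinge: T sin 68° · 3.5 = 99.2×9.8×1.75 + 53.6×3.1 = 1867.4 N·m.
So T = 1867.4 / (0.9272 × 3.5) = 575.46 N.
ΣF_x = 0: H_x = T cos 68° = 215.57 N.
ΣF_y = 0: H_y = (99.2×9.8 + 53.6) − T sin 68° = 1025.8 − 533.55 = 492.21 N.
|H| = √(H_x² + H_y²) = √((215.57)² + (492.21)²) = 537.34 N.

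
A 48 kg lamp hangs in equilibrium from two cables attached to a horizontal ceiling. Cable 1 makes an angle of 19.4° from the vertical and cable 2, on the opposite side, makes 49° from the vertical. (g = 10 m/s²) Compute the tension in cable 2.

T_2 ≈ 171 N

Angles from the horizontal: cable 1 is 90° − 19.4° = 70.6°, cable 2 is 90° − 49° = 41°.
Weight W = 48 × 10 = 480 N acts straight down.
Horizontal: T_1 cos 70.6° = T_2 cos 41°  →  T_1 = 2.272 T_2.
Vertical: T_1 sin 70.6° + T_2 sin 41° = 480.
Substituting the horizontal relation into the vertical equation gives 2.799 T_2 = 480, so T_2 = 171.5 N.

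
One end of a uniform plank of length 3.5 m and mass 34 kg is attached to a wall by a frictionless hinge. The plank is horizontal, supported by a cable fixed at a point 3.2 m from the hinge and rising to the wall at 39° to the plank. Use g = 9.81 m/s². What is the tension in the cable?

T ≈ 290 N

Take torques about the hinge: T sin 39° · 3.2 = 34×9.81×1.75 = 583.7 N·m.
So T = 583.7 / (0.6293 × 3.2) = 289.84 N.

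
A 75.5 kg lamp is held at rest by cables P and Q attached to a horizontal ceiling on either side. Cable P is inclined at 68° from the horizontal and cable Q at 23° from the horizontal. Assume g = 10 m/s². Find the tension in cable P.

Weight W = 75.5 × 10 = 755 N acts straight down.
Horizontal: T_P cos 68° = T_Q cos 23°  →  T_Q = 0.407 T_P.
Vertical: T_P sin 68° + T_Q sin 23° = 755.
Substituting the horizontal relation into the vertical equation gives 1.086 T_P = 755, so T_P = 695.1 N.

T_P ≈ 695 N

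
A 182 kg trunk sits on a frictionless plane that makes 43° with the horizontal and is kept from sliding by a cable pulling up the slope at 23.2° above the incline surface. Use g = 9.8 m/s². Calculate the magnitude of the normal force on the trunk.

N ≈ 783 N

Take axes along and perpendicular to the incline. Weight components: W sin 43° = 1216 N down-slope, W cos 43° = 1304 N into the surface.
Along incline: T cos 23.2° = W sin 43° → T = 1323 N.
Perpendicular: N = W cos 43° − T sin 23.2° = 783.1 N.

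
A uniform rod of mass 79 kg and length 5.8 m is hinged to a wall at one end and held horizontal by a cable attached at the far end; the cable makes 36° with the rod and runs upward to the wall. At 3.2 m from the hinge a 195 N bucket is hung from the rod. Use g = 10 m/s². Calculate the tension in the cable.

Take torques about the hinge: T sin 36° · 5.8 = 79×10×2.9 + 195×3.2 = 2915 N·m.
So T = 2915 / (0.5878 × 5.8) = 855.05 N.

T ≈ 855 N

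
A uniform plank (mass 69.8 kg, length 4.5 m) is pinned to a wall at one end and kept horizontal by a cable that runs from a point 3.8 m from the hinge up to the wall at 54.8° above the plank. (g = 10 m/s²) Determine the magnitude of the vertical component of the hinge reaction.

|H_y| ≈ 285 N

Take torques about the hinge: T sin 54.8° · 3.8 = 69.8×10×2.25 = 1570.5 N·m.
So T = 1570.5 / (0.8171 × 3.8) = 505.77 N.
ΣF_y = 0: H_y = (69.8×10) − T sin 54.8° = 698 − 413.29 = 284.71 N.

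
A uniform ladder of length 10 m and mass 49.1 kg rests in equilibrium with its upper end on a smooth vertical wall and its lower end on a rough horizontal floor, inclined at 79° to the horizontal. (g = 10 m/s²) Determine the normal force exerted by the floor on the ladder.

N_floor ≈ 491 N

ΣF_y = 0: N_floor = 49.1×10 = 491 N.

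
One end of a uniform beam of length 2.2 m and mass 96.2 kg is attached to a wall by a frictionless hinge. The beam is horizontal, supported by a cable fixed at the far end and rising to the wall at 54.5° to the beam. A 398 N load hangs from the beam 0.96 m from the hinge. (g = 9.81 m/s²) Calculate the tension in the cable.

Take torques about the hinge: T sin 54.5° · 2.2 = 96.2×9.81×1.1 + 398×0.96 = 1420.2 N·m.
So T = 1420.2 / (0.8141 × 2.2) = 792.93 N.

T ≈ 793 N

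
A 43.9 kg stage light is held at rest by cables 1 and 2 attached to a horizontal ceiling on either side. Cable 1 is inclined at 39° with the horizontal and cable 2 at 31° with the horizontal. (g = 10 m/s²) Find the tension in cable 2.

Weight W = 43.9 × 10 = 439 N acts straight down.
Horizontal: T_1 cos 39° = T_2 cos 31°  →  T_1 = 1.103 T_2.
Vertical: T_1 sin 39° + T_2 sin 31° = 439.
Substituting the horizontal relation into the vertical equation gives 1.209 T_2 = 439, so T_2 = 363.1 N.

T_2 ≈ 363 N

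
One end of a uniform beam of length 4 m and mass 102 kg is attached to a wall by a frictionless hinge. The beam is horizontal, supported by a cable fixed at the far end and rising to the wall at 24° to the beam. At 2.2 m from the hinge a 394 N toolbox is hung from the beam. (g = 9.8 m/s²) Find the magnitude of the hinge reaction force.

|H| ≈ 1750 N

Take torques about the hinge: T sin 24° · 4 = 102×9.8×2 + 394×2.2 = 2866 N·m.
So T = 2866 / (0.4067 × 4) = 1761.6 N.
ΣF_x = 0: H_x = T cos 24° = 1609.3 N.
ΣF_y = 0: H_y = (102×9.8 + 394) − T sin 24° = 1393.6 − 716.5 = 677.1 N.
|H| = √(H_x² + H_y²) = √((1609.3)² + (677.1)²) = 1745.9 N.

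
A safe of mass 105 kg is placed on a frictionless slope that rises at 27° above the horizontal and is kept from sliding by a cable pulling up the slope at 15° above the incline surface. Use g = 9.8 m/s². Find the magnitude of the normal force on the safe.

N ≈ 792 N

Take axes along and perpendicular to the incline. Weight components: W sin 27° = 467.2 N down-slope, W cos 27° = 916.8 N into the surface.
Along incline: T cos 15° = W sin 27° → T = 483.6 N.
Perpendicular: N = W cos 27° − T sin 15° = 791.7 N.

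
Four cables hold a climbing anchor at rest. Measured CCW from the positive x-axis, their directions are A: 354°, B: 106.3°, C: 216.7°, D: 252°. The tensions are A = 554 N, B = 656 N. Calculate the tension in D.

T_D ≈ 414 N

Resolve: ΣF_x = 554 cos 354° + 656 cos 106.3° + T_C cos 216.7° + T_D cos 252° = 0.
        ΣF_y = 554 sin 354° + 656 sin 106.3° + T_C sin 216.7° + T_D sin 252° = 0.
The known terms sum to (366.8, 571.7) N, so -0.8018 T_C − 0.3090 T_D = -366.8 and -0.5976 T_C − 0.9511 T_D = -571.7.
Solving simultaneously: T_C = 298 N, T_D = 413.9 N.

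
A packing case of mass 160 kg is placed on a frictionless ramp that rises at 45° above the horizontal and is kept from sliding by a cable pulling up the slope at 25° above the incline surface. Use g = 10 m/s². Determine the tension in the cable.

Take axes along and perpendicular to the incline. Weight components: W sin 45° = 1131 N down-slope, W cos 45° = 1131 N into the surface.
Along incline: T cos 25° = W sin 45° → T = 1248 N.
Perpendicular: N = W cos 45° − T sin 25° = 603.8 N.

T ≈ 1250 N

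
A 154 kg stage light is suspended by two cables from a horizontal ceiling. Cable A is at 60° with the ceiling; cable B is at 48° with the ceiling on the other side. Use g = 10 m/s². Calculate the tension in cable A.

T_A ≈ 1080 N

Weight W = 154 × 10 = 1540 N acts straight down.
Horizontal: T_A cos 60° = T_B cos 48°  →  T_B = 0.7472 T_A.
Vertical: T_A sin 60° + T_B sin 48° = 1540.
Substituting the horizontal relation into the vertical equation gives 1.421 T_A = 1540, so T_A = 1083 N.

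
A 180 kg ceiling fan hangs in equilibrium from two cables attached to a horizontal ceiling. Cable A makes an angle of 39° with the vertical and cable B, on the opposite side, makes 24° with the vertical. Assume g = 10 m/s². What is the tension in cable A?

Angles from the horizontal: cable A is 90° − 39° = 51°, cable B is 90° − 24° = 66°.
Weight W = 180 × 10 = 1800 N acts straight down.
Horizontal: T_A cos 51° = T_B cos 66°  →  T_B = 1.547 T_A.
Vertical: T_A sin 51° + T_B sin 66° = 1800.
Substituting the horizontal relation into the vertical equation gives 2.191 T_A = 1800, so T_A = 821.7 N.

T_A ≈ 822 N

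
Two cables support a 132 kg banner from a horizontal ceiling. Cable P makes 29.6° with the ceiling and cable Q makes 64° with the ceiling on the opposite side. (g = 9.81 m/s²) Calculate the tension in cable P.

Weight W = 132 × 9.81 = 1295 N acts straight down.
Horizontal: T_P cos 29.6° = T_Q cos 64°  →  T_Q = 1.983 T_P.
Vertical: T_P sin 29.6° + T_Q sin 64° = 1295.
Substituting the horizontal relation into the vertical equation gives 2.277 T_P = 1295, so T_P = 568.8 N.

T_P ≈ 569 N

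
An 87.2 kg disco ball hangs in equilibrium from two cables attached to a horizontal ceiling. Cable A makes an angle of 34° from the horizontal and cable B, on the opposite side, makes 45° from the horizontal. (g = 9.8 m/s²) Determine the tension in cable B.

T_B ≈ 722 N

Weight W = 87.2 × 9.8 = 854.6 N acts straight down.
Horizontal: T_A cos 34° = T_B cos 45°  →  T_A = 0.8529 T_B.
Vertical: T_A sin 34° + T_B sin 45° = 854.6.
Substituting the horizontal relation into the vertical equation gives 1.184 T_B = 854.6, so T_B = 721.7 N.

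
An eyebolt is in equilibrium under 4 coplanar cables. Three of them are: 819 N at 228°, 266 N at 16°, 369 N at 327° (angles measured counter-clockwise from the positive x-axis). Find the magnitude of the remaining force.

Sum the known components: ΣF_x = 17.15 N, ΣF_y = -736.3 N.
For equilibrium the remaining force must supply (−ΣF_x, −ΣF_y) = (-17.15, 736.3) N.
Magnitude = √((-17.15)² + (736.3)²) = 736.5 N; direction = atan2(736.3, -17.15) = 91.3°.

F ≈ 736 N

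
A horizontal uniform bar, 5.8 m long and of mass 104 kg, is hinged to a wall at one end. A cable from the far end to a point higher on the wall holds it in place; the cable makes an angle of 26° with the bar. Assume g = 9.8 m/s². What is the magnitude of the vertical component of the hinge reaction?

|H_y| ≈ 510 N

Take torques about the hinge: T sin 26° · 5.8 = 104×9.8×2.9 = 2955.7 N·m.
So T = 2955.7 / (0.4384 × 5.8) = 1162.5 N.
ΣF_y = 0: H_y = (104×9.8) − T sin 26° = 1019.2 − 509.6 = 509.6 N.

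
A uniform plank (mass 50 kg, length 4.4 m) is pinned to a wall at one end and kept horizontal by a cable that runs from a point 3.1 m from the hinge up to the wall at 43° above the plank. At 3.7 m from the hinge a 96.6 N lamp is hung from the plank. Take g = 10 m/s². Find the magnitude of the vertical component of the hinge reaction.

|H_y| ≈ 126 N

Take torques about the hinge: T sin 43° · 3.1 = 50×10×2.2 + 96.6×3.7 = 1457.4 N·m.
So T = 1457.4 / (0.6820 × 3.1) = 689.35 N.
ΣF_y = 0: H_y = (50×10 + 96.6) − T sin 43° = 596.6 − 470.14 = 126.46 N.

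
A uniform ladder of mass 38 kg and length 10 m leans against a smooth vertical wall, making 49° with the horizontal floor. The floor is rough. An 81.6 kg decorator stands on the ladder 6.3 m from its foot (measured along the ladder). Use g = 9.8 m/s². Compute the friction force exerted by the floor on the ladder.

Torques about the foot: N_wall · 10 sin 49° = 38×9.8×5 cos 49° + 81.6×9.8×6.3 cos 49° → N_wall = 599.81 N.
ΣF_x = 0: f_floor = N_wall = 599.81 N.

f ≈ 600 N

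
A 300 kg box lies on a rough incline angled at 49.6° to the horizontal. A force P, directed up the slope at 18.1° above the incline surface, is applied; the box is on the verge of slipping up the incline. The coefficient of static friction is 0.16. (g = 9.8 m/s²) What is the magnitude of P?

P ≈ 2540 N

On the verge of sliding up the incline, friction equals μN and acts down the slope.
Perpendicular: N + P sin 18.1° = W cos 49.6° = 1905 N.
Along incline: P cos 18.1° = W sin 49.6° + μN  with W sin 49.6° = 2239 N.
Solving the pair for P and N: P = 2543 N, N = 1115 N (and f = μN = 178.5 N).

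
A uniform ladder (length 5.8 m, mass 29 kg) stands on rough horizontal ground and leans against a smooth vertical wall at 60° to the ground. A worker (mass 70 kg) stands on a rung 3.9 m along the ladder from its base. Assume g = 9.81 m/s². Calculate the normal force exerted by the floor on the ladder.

ΣF_y = 0: N_floor = 29×9.81 + 70×9.81 = 971.19 N.

N_floor ≈ 971 N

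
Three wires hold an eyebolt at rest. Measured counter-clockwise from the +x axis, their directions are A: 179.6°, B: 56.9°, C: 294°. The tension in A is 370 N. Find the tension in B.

Resolve: ΣF_x = 370 cos 179.6° + T_B cos 56.9° + T_C cos 294° = 0.
        ΣF_y = 370 sin 179.6° + T_B sin 56.9° + T_C sin 294° = 0.
The known terms sum to (-370, 2.583) N, so 0.5461 T_B + 0.4067 T_C = 370 and 0.8377 T_B − 0.9135 T_C = -2.583.
Solving simultaneously: T_B = 401.3 N, T_C = 370.8 N.

T_B ≈ 401 N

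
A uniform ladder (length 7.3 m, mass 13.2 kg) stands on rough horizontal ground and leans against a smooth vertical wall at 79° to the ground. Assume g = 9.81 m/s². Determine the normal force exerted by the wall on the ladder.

N_wall ≈ 12.6 N

Torques about the foot: N_wall · 7.3 sin 79° = 13.2×9.81×3.65 cos 79° → N_wall = 12.585 N.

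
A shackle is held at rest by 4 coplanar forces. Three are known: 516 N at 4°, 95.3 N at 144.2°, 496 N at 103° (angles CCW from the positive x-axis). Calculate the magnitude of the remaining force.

Sum the known components: ΣF_x = 325.9 N, ΣF_y = 575 N.
For equilibrium the remaining force must supply (−ΣF_x, −ΣF_y) = (-325.9, -575) N.
Magnitude = √((-325.9)² + (-575)²) = 660.9 N; direction = atan2(-575, -325.9) = 240.5°.

F ≈ 661 N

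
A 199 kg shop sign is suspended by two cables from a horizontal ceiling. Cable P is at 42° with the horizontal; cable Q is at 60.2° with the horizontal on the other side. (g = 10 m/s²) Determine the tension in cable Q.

T_Q ≈ 1510 N

Weight W = 199 × 10 = 1990 N acts straight down.
Horizontal: T_P cos 42° = T_Q cos 60.2°  →  T_P = 0.6687 T_Q.
Vertical: T_P sin 42° + T_Q sin 60.2° = 1990.
Substituting the horizontal relation into the vertical equation gives 1.315 T_Q = 1990, so T_Q = 1513 N.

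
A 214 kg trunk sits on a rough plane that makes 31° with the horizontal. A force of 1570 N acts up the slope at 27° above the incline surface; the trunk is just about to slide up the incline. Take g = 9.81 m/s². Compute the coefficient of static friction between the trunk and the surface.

On the verge of sliding up the incline, friction is at its maximum μN and acts down the slope.
Perpendicular to incline: N = W cos 31° − P sin 27° = 1799 − 712.8 = 1087 N.
Along incline: P cos 27° − μN = W sin 31° → μ = −(W sin 31° − P cos 27°) / N = 0.2923.

μ ≈ 0.292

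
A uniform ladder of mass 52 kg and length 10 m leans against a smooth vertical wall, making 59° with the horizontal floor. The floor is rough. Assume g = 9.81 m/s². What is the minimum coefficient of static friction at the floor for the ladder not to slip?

μ_min ≈ 0.300

ΣF_y = 0: N_floor = 52×9.81 = 510.12 N.
Torques about the foot: N_wall · 10 sin 59° = 52×9.81×5 cos 59° → N_wall = 153.26 N.
ΣF_x = 0: f_floor = N_wall = 153.26 N.
μ_min = f_floor / N_floor = 153.26 / 510.12 = 0.3004.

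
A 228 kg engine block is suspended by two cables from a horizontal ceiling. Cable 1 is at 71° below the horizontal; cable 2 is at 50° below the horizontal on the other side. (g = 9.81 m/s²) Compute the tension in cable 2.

Weight W = 228 × 9.81 = 2237 N acts straight down.
Horizontal: T_1 cos 71° = T_2 cos 50°  →  T_1 = 1.974 T_2.
Vertical: T_1 sin 71° + T_2 sin 50° = 2237.
Substituting the horizontal relation into the vertical equation gives 2.633 T_2 = 2237, so T_2 = 849.5 N.

T_2 ≈ 850 N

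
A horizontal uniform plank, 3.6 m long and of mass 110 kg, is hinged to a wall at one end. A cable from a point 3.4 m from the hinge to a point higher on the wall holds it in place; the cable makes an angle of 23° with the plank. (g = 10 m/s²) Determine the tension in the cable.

Take torques about the hinge: T sin 23° · 3.4 = 110×10×1.8 = 1980 N·m.
So T = 1980 / (0.3907 × 3.4) = 1490.4 N.

T ≈ 1490 N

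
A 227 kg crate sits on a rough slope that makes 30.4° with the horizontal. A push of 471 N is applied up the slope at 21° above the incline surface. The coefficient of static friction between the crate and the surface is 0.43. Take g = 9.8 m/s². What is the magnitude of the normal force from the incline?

N ≈ 1750 N

Axes along / perpendicular to the incline. W sin 30.4° = 1126 N down-slope; W cos 30.4° = 1919 N into the surface.
Perpendicular: N = W cos 30.4° − P sin 21° = 1919 − 168.8 = 1750 N.
Along incline: P cos 21° + f = W sin 30.4° (friction acts up-slope) → f = 1126 − 439.7 = 686 N.
|f| = 686 N ≤ μN = 752.5 N, so the crate is indeed static.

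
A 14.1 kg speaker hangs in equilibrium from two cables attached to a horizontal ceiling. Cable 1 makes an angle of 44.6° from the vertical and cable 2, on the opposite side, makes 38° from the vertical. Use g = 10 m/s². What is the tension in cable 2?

Angles from the horizontal: cable 1 is 90° − 44.6° = 45.4°, cable 2 is 90° − 38° = 52°.
Weight W = 14.1 × 10 = 141 N acts straight down.
Horizontal: T_1 cos 45.4° = T_2 cos 52°  →  T_1 = 0.8768 T_2.
Vertical: T_1 sin 45.4° + T_2 sin 52° = 141.
Substituting the horizontal relation into the vertical equation gives 1.412 T_2 = 141, so T_2 = 99.84 N.

T_2 ≈ 99.8 N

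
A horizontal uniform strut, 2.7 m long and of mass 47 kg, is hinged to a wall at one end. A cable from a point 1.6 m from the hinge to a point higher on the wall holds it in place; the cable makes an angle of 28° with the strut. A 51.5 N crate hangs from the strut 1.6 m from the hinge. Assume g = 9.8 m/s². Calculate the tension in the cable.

T ≈ 938 N

Take torques about the hinge: T sin 28° · 1.6 = 47×9.8×1.35 + 51.5×1.6 = 704.21 N·m.
So T = 704.21 / (0.4695 × 1.6) = 937.5 N.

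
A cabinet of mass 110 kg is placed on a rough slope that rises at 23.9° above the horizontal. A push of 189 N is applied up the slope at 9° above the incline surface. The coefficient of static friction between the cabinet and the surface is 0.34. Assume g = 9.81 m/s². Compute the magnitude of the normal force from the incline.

N ≈ 957 N

Axes along / perpendicular to the incline. W sin 23.9° = 437.2 N down-slope; W cos 23.9° = 986.6 N into the surface.
Perpendicular: N = W cos 23.9° − P sin 9° = 986.6 − 29.57 = 957 N.
Along incline: P cos 9° + f = W sin 23.9° (friction acts up-slope) → f = 437.2 − 186.7 = 250.5 N.
|f| = 250.5 N ≤ μN = 325.4 N, so the cabinet is indeed static.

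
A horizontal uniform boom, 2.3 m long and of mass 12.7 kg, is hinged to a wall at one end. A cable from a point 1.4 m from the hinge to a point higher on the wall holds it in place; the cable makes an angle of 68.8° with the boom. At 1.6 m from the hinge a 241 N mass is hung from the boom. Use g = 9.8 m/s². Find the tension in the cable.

Take torques about the hinge: T sin 68.8° · 1.4 = 12.7×9.8×1.15 + 241×1.6 = 528.73 N·m.
So T = 528.73 / (0.9323 × 1.4) = 405.08 N.

T ≈ 405 N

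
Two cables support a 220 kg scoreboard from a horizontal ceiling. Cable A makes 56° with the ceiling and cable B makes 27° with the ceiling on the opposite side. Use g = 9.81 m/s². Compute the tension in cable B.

Weight W = 220 × 9.81 = 2158 N acts straight down.
Horizontal: T_A cos 56° = T_B cos 27°  →  T_A = 1.593 T_B.
Vertical: T_A sin 56° + T_B sin 27° = 2158.
Substituting the horizontal relation into the vertical equation gives 1.775 T_B = 2158, so T_B = 1216 N.

T_B ≈ 1220 N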